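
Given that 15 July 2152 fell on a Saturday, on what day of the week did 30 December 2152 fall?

July 2152: 31 − 15 = 16 days remain.
Then August (31), September (30), October (31), November (30): 31 + 30 + 31 + 30 = 122 days.
December 1–30, 2152: 30 days.
Total: 16 + 122 + 30 = 168 days.
168 is a multiple of 7, so 30 December 2152 falls on the same weekday: Saturday.

Saturday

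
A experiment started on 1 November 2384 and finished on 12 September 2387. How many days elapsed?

1045

November 1, 2384 → November 1, 2385: 365 days.
November 1, 2385 → November 1, 2386: 365 days.
November 2386: 30 − 1 = 29 days remain.
Then 9 full months totalling 274 days.
September 1–12, 2387: 12 days.
Residual: 315 days.
Total: 1045 days.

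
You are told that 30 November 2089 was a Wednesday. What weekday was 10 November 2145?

From November 30, 2089 to November 30, 2144: 55 years, of which 13 contain a Feb 29 — 42×365 + 13×366 = 20088 days.
(2100 is not a leap year (divisible by 100 but not 400).)
November 2144: 30 − 30 = 0 days remain.
Then 11 full months totalling 335 days.
November 1–10, 2145: 10 days.
Residual: 345 days.
Total: 20433 days.
20433 is a multiple of 7, so 10 November 2145 falls on the same weekday: Wednesday.

Wednesday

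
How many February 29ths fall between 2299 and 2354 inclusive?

Years divisible by 4: 2300, 2304, …, 2352 — 14 in all.
Of these, 2300 is divisible by 100 but not 400, so not leap.
Leap years: 14 − 1 = 13.

13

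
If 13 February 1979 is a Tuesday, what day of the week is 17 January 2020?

Friday

From February 13, 1979 to February 13, 2019: 40 years, of which 10 contain a Feb 29 — 30×365 + 10×366 = 14610 days.
(2000 is a leap year (divisible by 400).)
February 2019: 28 − 13 = 15 days remain (2019 is not a leap year, so February has 28 days).
Then 10 full months totalling 306 days.
January 1–17, 2020: 17 days.
Residual: 338 days.
Total: 14948 days.
14948 mod 7 = 3, so 3 days after Tuesday is Friday.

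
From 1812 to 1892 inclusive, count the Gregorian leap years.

21

Years divisible by 4: 1812, 1816, …, 1892 — 21 in all.
No century exceptions apply. Count: 21.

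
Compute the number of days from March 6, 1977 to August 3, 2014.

From March 6, 1977 to March 6, 2014: 37 years, of which 9 contain a Feb 29 — 28×365 + 9×366 = 13514 days.
(2000 is a leap year (divisible by 400).)
March 2014: 31 − 6 = 25 days remain.
Then April (30), May (31), June (30), July (31): 30 + 31 + 30 + 31 = 122 days.
August 1–3, 2014: 3 days.
Residual: 150 days.
Total: 13664 days.

13664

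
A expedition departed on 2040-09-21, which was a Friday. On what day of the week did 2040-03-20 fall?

Tuesday

Count forward from the earlier date (March 20, 2040) to the later (September 21, 2040):
March 2040: 31 − 20 = 11 days remain.
Then April (30), May (31), June (30), July (31), August (31): 30 + 31 + 30 + 31 + 31 = 153 days.
September 1–21, 2040: 21 days.
Total: 11 + 153 + 21 = 185 days.
185 mod 7 = 3, so 3 days before Friday is Tuesday.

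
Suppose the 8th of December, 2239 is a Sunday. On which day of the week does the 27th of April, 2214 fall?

Count forward from the earlier date (April 27, 2214) to the later (December 8, 2239):
From April 27, 2214 to April 27, 2239: 25 years, of which 6 contain a Feb 29 — 19×365 + 6×366 = 9131 days.
April 2239: 30 − 27 = 3 days remain.
Then May (31), June (30), July (31), August (31), September (30), October (31), November (30): 31 + 30 + 31 + 31 + 30 + 31 + 30 = 214 days.
December 1–8, 2239: 8 days.
Residual: 225 days.
Total: 9356 days.
9356 mod 7 = 4, so 4 days before Sunday is Wednesday.

Wednesday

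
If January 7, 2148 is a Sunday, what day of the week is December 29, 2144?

Count forward from the earlier date (December 29, 2144) to the later (January 7, 2148):
December 29, 2144 → December 29, 2145: 365 days.
December 29, 2145 → December 29, 2146: 365 days.
December 29, 2146 → December 29, 2147: 365 days.
December 2147: 31 − 29 = 2 days remain.
January 1–7, 2148: 7 days.
Residual: 9 days.
Total: 1104 days.
1104 mod 7 = 5, so 5 days before Sunday is Tuesday.

Tuesday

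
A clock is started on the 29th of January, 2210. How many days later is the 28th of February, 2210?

30

January 2210: 31 − 29 = 2 days remain.
February 1–28, 2210: 28 days (2210 is not a leap year).
Total: 2 + 28 = 30 days.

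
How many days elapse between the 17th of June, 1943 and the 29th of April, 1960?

6161

Day-of-year of June 17, 1943: 168.
Day-of-year of April 29, 1960: 120.
1943 has 365 days, so 365 − 168 = 197 days remain in 1943.
Full years 1944–1959: 12 common + 4 leap = 12×365 + 4×366 = 5844 days.
Total: 197 + 5844 + 120 = 6161 days.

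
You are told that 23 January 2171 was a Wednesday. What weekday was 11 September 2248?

Day-of-year of January 23, 2171: 23.
Day-of-year of September 11, 2248: 255.
2171 has 365 days, so 365 − 23 = 342 days remain in 2171.
Full years 2172–2247: 58 common + 18 leap = 58×365 + 18×366 = 27758 days.
Total: 342 + 27758 + 255 = 28355 days.
28355 mod 7 = 5, so 5 days after Wednesday is Monday.

Monday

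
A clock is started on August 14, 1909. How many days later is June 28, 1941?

11641

Day-of-year of August 14, 1909: 226.
Day-of-year of June 28, 1941: 179.
1909 has 365 days, so 365 − 226 = 139 days remain in 1909.
Full years 1910–1940: 23 common + 8 leap = 23×365 + 8×366 = 11323 days.
Total: 139 + 11323 + 179 = 11641 days.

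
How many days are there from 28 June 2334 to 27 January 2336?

578

June 28, 2334 → June 28, 2335: 365 days.
June 2335: 30 − 28 = 2 days remain.
Then July (31), August (31), September (30), October (31), November (30), December (31): 31 + 31 + 30 + 31 + 30 + 31 = 184 days.
January 1–27, 2336: 27 days.
Residual: 213 days.
Total: 578 days.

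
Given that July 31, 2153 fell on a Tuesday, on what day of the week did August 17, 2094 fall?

Count forward from the earlier date (August 17, 2094) to the later (July 31, 2153):
Day-of-year of August 17, 2094: 229.
Day-of-year of July 31, 2153: 212.
2094 has 365 days, so 365 − 229 = 136 days remain in 2094.
Full years 2095–2152: 44 common + 14 leap = 44×365 + 14×366 = 21184 days.
Total: 136 + 21184 + 212 = 21532 days.
21532 is a multiple of 7, so August 17, 2094 falls on the same weekday: Tuesday.

Tuesday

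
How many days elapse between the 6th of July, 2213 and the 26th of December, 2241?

10400

Day-of-year of July 6, 2213: 187.
Day-of-year of December 26, 2241: 360.
2213 has 365 days, so 365 − 187 = 178 days remain in 2213.
Full years 2214–2240: 20 common + 7 leap = 20×365 + 7×366 = 9862 days.
Total: 178 + 9862 + 360 = 10400 days.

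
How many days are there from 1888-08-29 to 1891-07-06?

1041

August 29, 1888 → August 29, 1889: 365 days.
August 29, 1889 → August 29, 1890: 365 days.
August 1890: 31 − 29 = 2 days remain.
Then 10 full months totalling 303 days.
July 1–6, 1891: 6 days.
Residual: 311 days.
Total: 1041 days.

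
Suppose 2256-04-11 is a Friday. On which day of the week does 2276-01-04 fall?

Day-of-year of April 11, 2256: 102.
Day-of-year of January 4, 2276: 4.
2256 has 366 days, so 366 − 102 = 264 days remain in 2256.
Full years 2257–2275: 15 common + 4 leap = 15×365 + 4×366 = 6939 days.
Total: 264 + 6939 + 4 = 7207 days.
7207 mod 7 = 4, so 4 days after Friday is Tuesday.

Tuesday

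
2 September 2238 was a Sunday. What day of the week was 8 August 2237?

Count forward from the earlier date (August 8, 2237) to the later (September 2, 2238):
August 2237: 31 − 8 = 23 days remain.
Then 12 full months totalling 365 days.
September 1–2, 2238: 2 days.
Total: 23 + 365 + 2 = 390 days.
390 mod 7 = 5, so 5 days before Sunday is Tuesday.

Tuesday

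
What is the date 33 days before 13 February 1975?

11 January 1975

Count 33 days before February 13, 1975:
January 1975: 31 − 11 = 20 days remain.
February 1–13, 1975: 13 days (1975 is not a leap year).
Total: 20 + 13 = 33 days.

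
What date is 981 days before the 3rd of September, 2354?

the 27th of December, 2351

Count 981 days before September 3, 2354:
Day-of-year of December 27, 2351: 361.
Day-of-year of September 3, 2354: 246.
2351 has 365 days, so 365 − 361 = 4 days remain in 2351.
Full years: 2352: 366; 2353: 365. Sum = 731.
Total: 4 + 731 + 246 = 981 days.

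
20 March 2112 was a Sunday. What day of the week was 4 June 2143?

From March 20, 2112 to March 20, 2143: 31 years, of which 7 contain a Feb 29 — 24×365 + 7×366 = 11322 days.
March 2143: 31 − 20 = 11 days remain.
Then April (30), May (31): 30 + 31 = 61 days.
June 1–4, 2143: 4 days.
Residual: 76 days.
Total: 11398 days.
11398 mod 7 = 2, so 2 days after Sunday is Tuesday.

Tuesday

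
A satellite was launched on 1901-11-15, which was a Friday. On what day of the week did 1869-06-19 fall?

Count forward from the earlier date (June 19, 1869) to the later (November 15, 1901):
Day-of-year of June 19, 1869: 170.
Day-of-year of November 15, 1901: 319.
1869 has 365 days, so 365 − 170 = 195 days remain in 1869.
Full years 1870–1900: 24 common + 7 leap = 24×365 + 7×366 = 11322 days.
Total: 195 + 11322 + 319 = 11836 days.
11836 mod 7 = 6, so 6 days before Friday is Saturday.

Saturday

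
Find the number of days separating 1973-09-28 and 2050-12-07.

Day-of-year of September 28, 1973: 271.
Day-of-year of December 7, 2050: 341.
1973 has 365 days, so 365 − 271 = 94 days remain in 1973.
Full years 1974–2049: 57 common + 19 leap = 57×365 + 19×366 = 27759 days.
Total: 94 + 27759 + 341 = 28194 days.

28194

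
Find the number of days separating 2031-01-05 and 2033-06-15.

892

Day-of-year of January 5, 2031: 5.
Day-of-year of June 15, 2033: 166.
2031 has 365 days, so 365 − 5 = 360 days remain in 2031.
Full years: 2032: 366. Sum = 366.
Total: 360 + 366 + 166 = 892 days.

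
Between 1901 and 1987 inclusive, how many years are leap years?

Years divisible by 4: 1904, 1908, …, 1984 — 21 in all.
No century exceptions apply. Count: 21.

21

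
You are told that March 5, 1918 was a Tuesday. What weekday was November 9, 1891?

Count forward from the earlier date (November 9, 1891) to the later (March 5, 1918):
From November 9, 1891 to November 9, 1917: 26 years, of which 6 contain a Feb 29 — 20×365 + 6×366 = 9496 days.
(1900 is not a leap year (divisible by 100 but not 400).)
November 1917: 30 − 9 = 21 days remain.
Then December (31), January (31), February 1918 (28): 31 + 31 + 28 = 90 days.
March 1–5, 1918: 5 days.
Residual: 116 days.
Total: 9612 days.
9612 mod 7 = 1, so 1 day before Tuesday is Monday.

Monday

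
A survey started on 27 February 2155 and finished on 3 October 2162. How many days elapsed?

Day-of-year of February 27, 2155: 58.
Day-of-year of October 3, 2162: 276.
2155 has 365 days, so 365 − 58 = 307 days remain in 2155.
Full years: 2156: 366; 2157: 365; 2158: 365; 2159: 365; 2160: 366; 2161: 365. Sum = 2192.
Total: 307 + 2192 + 276 = 2775 days.

2775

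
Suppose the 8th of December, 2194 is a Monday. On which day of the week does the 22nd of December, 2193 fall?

Sunday

Count forward from the earlier date (December 22, 2193) to the later (December 8, 2194):
December 2193: 31 − 22 = 9 days remain.
Then 11 full months totalling 334 days.
December 1–8, 2194: 8 days.
Total: 9 + 334 + 8 = 351 days.
351 mod 7 = 1, so 1 day before Monday is Sunday.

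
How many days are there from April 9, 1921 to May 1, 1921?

April 1921: 30 − 9 = 21 days remain.
May 1, 1921: 1 day.
Total: 21 + 1 = 22 days.

22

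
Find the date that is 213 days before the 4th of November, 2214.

the 5th of April, 2214

Count 213 days before November 4, 2214:
April 2214: 30 − 5 = 25 days remain.
Then May (31), June (30), July (31), August (31), September (30), October (31): 31 + 30 + 31 + 31 + 30 + 31 = 184 days.
November 1–4, 2214: 4 days.
Total: 25 + 184 + 4 = 213 days.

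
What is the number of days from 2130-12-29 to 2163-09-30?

11963

From December 29, 2130 to December 29, 2162: 32 years, of which 8 contain a Feb 29 — 24×365 + 8×366 = 11688 days.
December 2162: 31 − 29 = 2 days remain.
Then January (31), February 2163 (28), March (31), April (30), May (31), June (30), July (31), August (31): 31 + 28 + 31 + 30 + 31 + 30 + 31 + 31 = 243 days.
September 1–30, 2163: 30 days.
Residual: 275 days.
Total: 11963 days.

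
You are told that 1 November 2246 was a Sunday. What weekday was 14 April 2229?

Count forward from the earlier date (April 14, 2229) to the later (November 1, 2246):
Day-of-year of April 14, 2229: 104.
Day-of-year of November 1, 2246: 305.
2229 has 365 days, so 365 − 104 = 261 days remain in 2229.
Full years 2230–2245: 12 common + 4 leap = 12×365 + 4×366 = 5844 days.
Total: 261 + 5844 + 305 = 6410 days.
6410 mod 7 = 5, so 5 days before Sunday is Tuesday.

Tuesday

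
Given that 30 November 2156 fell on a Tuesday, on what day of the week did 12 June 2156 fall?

Count forward from the earlier date (June 12, 2156) to the later (November 30, 2156):
June 2156: 30 − 12 = 18 days remain.
Then July (31), August (31), September (30), October (31): 31 + 31 + 30 + 31 = 123 days.
November 1–30, 2156: 30 days.
Total: 18 + 123 + 30 = 171 days.
171 mod 7 = 3, so 3 days before Tuesday is Saturday.

Saturday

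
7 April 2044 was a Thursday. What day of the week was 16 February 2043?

Count forward from the earlier date (February 16, 2043) to the later (April 7, 2044):
February 16, 2043 → February 16, 2044: 365 days.
February 2044: 29 − 16 = 13 days remain (2044 is a leap year, so February has 29 days).
Then March (31): 31 days.
April 1–7, 2044: 7 days.
Residual: 51 days.
Total: 416 days.
416 mod 7 = 3, so 3 days before Thursday is Monday.

Monday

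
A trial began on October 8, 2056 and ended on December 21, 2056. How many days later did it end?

October 2056: 31 − 8 = 23 days remain.
Then November (30): 30 days.
December 1–21, 2056: 21 days.
Total: 23 + 30 + 21 = 74 days.

74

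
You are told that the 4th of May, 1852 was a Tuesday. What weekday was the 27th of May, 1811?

Count forward from the earlier date (May 27, 1811) to the later (May 4, 1852):
From May 27, 1811 to May 27, 1851: 40 years, of which 10 contain a Feb 29 — 30×365 + 10×366 = 14610 days.
May 1851: 31 − 27 = 4 days remain.
Then 11 full months totalling 335 days.
May 1–4, 1852: 4 days.
Residual: 343 days.
Total: 14953 days.
14953 mod 7 = 1, so 1 day before Tuesday is Monday.

Monday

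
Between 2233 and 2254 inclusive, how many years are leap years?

5

Years divisible by 4 in [2233, 2254]: 2236, 2240, 2244, 2248, 2252.
No century exceptions apply. Count: 5.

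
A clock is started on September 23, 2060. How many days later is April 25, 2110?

18110

Day-of-year of September 23, 2060: 267.
Day-of-year of April 25, 2110: 115.
2060 has 366 days, so 366 − 267 = 99 days remain in 2060.
Full years 2061–2109: 38 common + 11 leap = 38×365 + 11×366 = 17896 days.
Total: 99 + 17896 + 115 = 18110 days.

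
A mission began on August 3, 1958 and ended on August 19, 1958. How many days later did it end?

Within August 1958: 19 − 3 = 16 days.

16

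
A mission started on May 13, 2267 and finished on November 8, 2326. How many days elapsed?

21728

From May 13, 2267 to May 13, 2326: 59 years, of which 14 contain a Feb 29 — 45×365 + 14×366 = 21549 days.
(2300 is not a leap year (divisible by 100 but not 400).)
May 2326: 31 − 13 = 18 days remain.
Then June (30), July (31), August (31), September (30), October (31): 30 + 31 + 31 + 30 + 31 = 153 days.
November 1–8, 2326: 8 days.
Residual: 179 days.
Total: 21728 days.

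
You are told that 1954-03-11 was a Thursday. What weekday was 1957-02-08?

Day-of-year of March 11, 1954: 70.
Day-of-year of February 8, 1957: 39.
1954 has 365 days, so 365 − 70 = 295 days remain in 1954.
Full years: 1955: 365; 1956: 366. Sum = 731.
Total: 295 + 731 + 39 = 1065 days.
1065 mod 7 = 1, so 1 day after Thursday is Friday.

Friday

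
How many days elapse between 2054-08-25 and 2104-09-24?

Day-of-year of August 25, 2054: 237.
Day-of-year of September 24, 2104: 268.
2054 has 365 days, so 365 − 237 = 128 days remain in 2054.
Full years 2055–2103: 38 common + 11 leap = 38×365 + 11×366 = 17896 days.
Total: 128 + 17896 + 268 = 18292 days.

18292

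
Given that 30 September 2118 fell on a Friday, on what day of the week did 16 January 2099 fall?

Count forward from the earlier date (January 16, 2099) to the later (September 30, 2118):
From January 16, 2099 to January 16, 2118: 19 years, of which 4 contain a Feb 29 — 15×365 + 4×366 = 6939 days.
(2100 is not a leap year (divisible by 100 but not 400).)
January 2118: 31 − 16 = 15 days remain.
Then February 2118 (28), March (31), April (30), May (31), June (30), July (31), August (31): 28 + 31 + 30 + 31 + 30 + 31 + 31 = 212 days.
September 1–30, 2118: 30 days.
Residual: 257 days.
Total: 7196 days.
7196 is a multiple of 7, so 16 January 2099 falls on the same weekday: Friday.

Friday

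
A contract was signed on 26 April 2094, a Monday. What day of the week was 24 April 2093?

Count forward from the earlier date (April 24, 2093) to the later (April 26, 2094):
April 2093: 30 − 24 = 6 days remain.
Then 11 full months totalling 335 days.
April 1–26, 2094: 26 days.
Total: 6 + 335 + 26 = 367 days.
367 mod 7 = 3, so 3 days before Monday is Friday.

Friday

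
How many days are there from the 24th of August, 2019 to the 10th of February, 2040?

From August 24, 2019 to August 24, 2039: 20 years, of which 5 contain a Feb 29 — 15×365 + 5×366 = 7305 days.
August 2039: 31 − 24 = 7 days remain.
Then September (30), October (31), November (30), December (31), January (31): 30 + 31 + 30 + 31 + 31 = 153 days.
February 1–10, 2040: 10 days (2040 is a leap year).
Residual: 170 days.
Total: 7475 days.

7475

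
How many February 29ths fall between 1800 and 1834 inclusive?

8

Years divisible by 4 in [1800, 1834]: 1800, 1804, 1808, 1812, 1816, 1820, 1824, 1828, 1832.
Of these, 1800 is divisible by 100 but not 400, so not leap.
Leap years: 9 − 1 = 8.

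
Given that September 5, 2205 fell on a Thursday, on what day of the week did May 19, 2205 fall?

Count forward from the earlier date (May 19, 2205) to the later (September 5, 2205):
May 2205: 31 − 19 = 12 days remain.
Then June (30), July (31), August (31): 30 + 31 + 31 = 92 days.
September 1–5, 2205: 5 days.
Total: 12 + 92 + 5 = 109 days.
109 mod 7 = 4, so 4 days before Thursday is Sunday.

Sunday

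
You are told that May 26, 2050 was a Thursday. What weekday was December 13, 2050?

May 2050: 31 − 26 = 5 days remain.
Then June (30), July (31), August (31), September (30), October (31), November (30): 30 + 31 + 31 + 30 + 31 + 30 = 183 days.
December 1–13, 2050: 13 days.
Total: 5 + 183 + 13 = 201 days.
201 mod 7 = 5, so 5 days after Thursday is Tuesday.

Tuesday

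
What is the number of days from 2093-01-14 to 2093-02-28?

45

January 2093: 31 − 14 = 17 days remain.
February 1–28, 2093: 28 days (2093 is not a leap year).
Total: 17 + 28 = 45 days.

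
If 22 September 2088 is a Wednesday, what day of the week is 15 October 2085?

Count forward from the earlier date (October 15, 2085) to the later (September 22, 2088):
Day-of-year of October 15, 2085: 288.
Day-of-year of September 22, 2088: 266.
2085 has 365 days, so 365 − 288 = 77 days remain in 2085.
Full years: 2086: 365; 2087: 365. Sum = 730.
Total: 77 + 730 + 266 = 1073 days.
1073 mod 7 = 2, so 2 days before Wednesday is Monday.

Monday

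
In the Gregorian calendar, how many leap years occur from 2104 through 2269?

Years divisible by 4: 2104, 2108, …, 2268 — 42 in all.
Of these, 2200 is divisible by 100 but not 400, so not leap.
Leap years: 42 − 1 = 41.

41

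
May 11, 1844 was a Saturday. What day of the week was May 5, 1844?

Count forward from the earlier date (May 5, 1844) to the later (May 11, 1844):
Within May 1844: 11 − 5 = 6 days.
6 mod 7 = 6, so 6 days before Saturday is Sunday.

Sunday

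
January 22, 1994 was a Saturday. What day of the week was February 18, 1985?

Monday

Count forward from the earlier date (February 18, 1985) to the later (January 22, 1994):
From February 18, 1985 to February 18, 1993: 8 years, of which 2 contain a Feb 29 — 6×365 + 2×366 = 2922 days.
February 1993: 28 − 18 = 10 days remain (1993 is not a leap year, so February has 28 days).
Then 10 full months totalling 306 days.
January 1–22, 1994: 22 days.
Residual: 338 days.
Total: 3260 days.
3260 mod 7 = 5, so 5 days before Saturday is Monday.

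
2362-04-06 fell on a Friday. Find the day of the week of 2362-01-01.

Monday

Count forward from the earlier date (January 1, 2362) to the later (April 6, 2362):
January 2362: 31 − 1 = 30 days remain.
Then February 2362 (28), March (31): 28 + 31 = 59 days.
April 1–6, 2362: 6 days.
Total: 30 + 59 + 6 = 95 days.
95 mod 7 = 4, so 4 days before Friday is Monday.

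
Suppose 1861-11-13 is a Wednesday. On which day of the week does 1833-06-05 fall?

Count forward from the earlier date (June 5, 1833) to the later (November 13, 1861):
Day-of-year of June 5, 1833: 156.
Day-of-year of November 13, 1861: 317.
1833 has 365 days, so 365 − 156 = 209 days remain in 1833.
Full years 1834–1860: 20 common + 7 leap = 20×365 + 7×366 = 9862 days.
Total: 209 + 9862 + 317 = 10388 days.
10388 is a multiple of 7, so 1833-06-05 falls on the same weekday: Wednesday.

Wednesday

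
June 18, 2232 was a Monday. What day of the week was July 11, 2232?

June 2232: 30 − 18 = 12 days remain.
July 1–11, 2232: 11 days.
Total: 12 + 11 = 23 days.
23 mod 7 = 2, so 2 days after Monday is Wednesday.

Wednesday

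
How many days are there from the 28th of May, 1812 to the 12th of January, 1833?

7534

Day-of-year of May 28, 1812: 149.
Day-of-year of January 12, 1833: 12.
1812 has 366 days, so 366 − 149 = 217 days remain in 1812.
Full years 1813–1832: 15 common + 5 leap = 15×365 + 5×366 = 7305 days.
Total: 217 + 7305 + 12 = 7534 days.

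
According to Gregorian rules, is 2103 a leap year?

2103 is not a leap year.

No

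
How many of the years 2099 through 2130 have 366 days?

Years divisible by 4 in [2099, 2130]: 2100, 2104, 2108, 2112, 2116, 2120, 2124, 2128.
Of these, 2100 is divisible by 100 but not 400, so not leap.
Leap years: 8 − 1 = 7.

7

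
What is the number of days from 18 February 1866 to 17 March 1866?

27

February 1866: 28 − 18 = 10 days remain (1866 is not a leap year, so February has 28 days).
March 1–17, 1866: 17 days.
Total: 10 + 17 = 27 days.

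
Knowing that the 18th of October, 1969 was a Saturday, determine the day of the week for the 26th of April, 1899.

Wednesday

Count forward from the earlier date (April 26, 1899) to the later (October 18, 1969):
Day-of-year of April 26, 1899: 116.
Day-of-year of October 18, 1969: 291.
1899 has 365 days, so 365 − 116 = 249 days remain in 1899.
Full years 1900–1968: 52 common + 17 leap = 52×365 + 17×366 = 25202 days.
Total: 249 + 25202 + 291 = 25742 days.
25742 mod 7 = 3, so 3 days before Saturday is Wednesday.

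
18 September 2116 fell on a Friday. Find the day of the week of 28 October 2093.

Wednesday

Count forward from the earlier date (October 28, 2093) to the later (September 18, 2116):
From October 28, 2093 to October 28, 2115: 22 years, of which 4 contain a Feb 29 — 18×365 + 4×366 = 8034 days.
(2100 is not a leap year (divisible by 100 but not 400).)
October 2115: 31 − 28 = 3 days remain.
Then 10 full months totalling 305 days.
September 1–18, 2116: 18 days.
Residual: 326 days.
Total: 8360 days.
8360 mod 7 = 2, so 2 days before Friday is Wednesday.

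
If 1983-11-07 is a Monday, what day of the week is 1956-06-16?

Saturday

Count forward from the earlier date (June 16, 1956) to the later (November 7, 1983):
From June 16, 1956 to June 16, 1983: 27 years, of which 6 contain a Feb 29 — 21×365 + 6×366 = 9861 days.
June 1983: 30 − 16 = 14 days remain.
Then July (31), August (31), September (30), October (31): 31 + 31 + 30 + 31 = 123 days.
November 1–7, 1983: 7 days.
Residual: 144 days.
Total: 10005 days.
10005 mod 7 = 2, so 2 days before Monday is Saturday.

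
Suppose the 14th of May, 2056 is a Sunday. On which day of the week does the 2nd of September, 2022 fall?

Friday

Count forward from the earlier date (September 2, 2022) to the later (May 14, 2056):
Day-of-year of September 2, 2022: 245.
Day-of-year of May 14, 2056: 135.
2022 has 365 days, so 365 − 245 = 120 days remain in 2022.
Full years 2023–2055: 25 common + 8 leap = 25×365 + 8×366 = 12053 days.
Total: 120 + 12053 + 135 = 12308 days.
12308 mod 7 = 2, so 2 days before Sunday is Friday.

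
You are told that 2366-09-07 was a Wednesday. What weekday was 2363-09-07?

Count forward from the earlier date (September 7, 2363) to the later (September 7, 2366):
September 7, 2363 → September 7, 2364: 366 days (2364 is a leap year).
September 7, 2364 → September 7, 2365: 365 days.
September 7, 2365 → September 7, 2366: 365 days.
Total: 1096 days.
1096 mod 7 = 4, so 4 days before Wednesday is Saturday.

Saturday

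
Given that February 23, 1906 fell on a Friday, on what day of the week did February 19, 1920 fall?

From February 23, 1906 to February 23, 1919: 13 years, of which 3 contain a Feb 29 — 10×365 + 3×366 = 4748 days.
February 1919: 28 − 23 = 5 days remain (1919 is not a leap year, so February has 28 days).
Then 11 full months totalling 337 days.
February 1–19, 1920: 19 days (1920 is a leap year).
Residual: 361 days.
Total: 5109 days.
5109 mod 7 = 6, so 6 days after Friday is Thursday.

Thursday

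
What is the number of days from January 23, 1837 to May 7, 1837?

January 1837: 31 − 23 = 8 days remain.
Then February 1837 (28), March (31), April (30): 28 + 31 + 30 = 89 days.
May 1–7, 1837: 7 days.
Total: 8 + 89 + 7 = 104 days.

104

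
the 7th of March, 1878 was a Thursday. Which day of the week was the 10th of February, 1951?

Saturday

From March 7, 1878 to March 7, 1950: 72 years, of which 17 contain a Feb 29 — 55×365 + 17×366 = 26297 days.
(1900 is not a leap year (divisible by 100 but not 400).)
March 1950: 31 − 7 = 24 days remain.
Then 10 full months totalling 306 days.
February 1–10, 1951: 10 days (1951 is not a leap year).
Residual: 340 days.
Total: 26637 days.
26637 mod 7 = 2, so 2 days after Thursday is Saturday.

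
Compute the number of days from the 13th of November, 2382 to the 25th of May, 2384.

November 2382: 30 − 13 = 17 days remain.
Then 17 full months totalling 517 days.
May 1–25, 2384: 25 days.
Total: 17 + 517 + 25 = 559 days.

559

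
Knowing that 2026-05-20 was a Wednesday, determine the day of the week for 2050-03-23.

Day-of-year of May 20, 2026: 140.
Day-of-year of March 23, 2050: 82.
2026 has 365 days, so 365 − 140 = 225 days remain in 2026.
Full years 2027–2049: 17 common + 6 leap = 17×365 + 6×366 = 8401 days.
Total: 225 + 8401 + 82 = 8708 days.
8708 is a multiple of 7, so 2050-03-23 falls on the same weekday: Wednesday.

Wednesday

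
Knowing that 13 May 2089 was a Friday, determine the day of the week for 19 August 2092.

Day-of-year of May 13, 2089: 133.
Day-of-year of August 19, 2092: 232.
2089 has 365 days, so 365 − 133 = 232 days remain in 2089.
Full years: 2090: 365; 2091: 365. Sum = 730.
Total: 232 + 730 + 232 = 1194 days.
1194 mod 7 = 4, so 4 days after Friday is Tuesday.

Tuesday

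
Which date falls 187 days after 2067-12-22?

2068-06-26

Count 187 days after December 22, 2067:
December 2067: 31 − 22 = 9 days remain.
Then January (31), February 2068 (29), March (31), April (30), May (31): 31 + 29 + 31 + 30 + 31 = 152 days.
June 1–26, 2068: 26 days.
Residual: 187 days.
Total: 187 days.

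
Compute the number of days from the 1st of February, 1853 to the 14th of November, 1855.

February 1853: 28 − 1 = 27 days remain (1853 is not a leap year, so February has 28 days).
Then 32 full months totalling 975 days.
November 1–14, 1855: 14 days.
Total: 27 + 975 + 14 = 1016 days.

1016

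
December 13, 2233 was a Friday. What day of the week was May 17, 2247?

Monday

Day-of-year of December 13, 2233: 347.
Day-of-year of May 17, 2247: 137.
2233 has 365 days, so 365 − 347 = 18 days remain in 2233.
Full years 2234–2246: 10 common + 3 leap = 10×365 + 3×366 = 4748 days.
Total: 18 + 4748 + 137 = 4903 days.
4903 mod 7 = 3, so 3 days after Friday is Monday.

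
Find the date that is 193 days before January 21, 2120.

July 12, 2119

Count 193 days before January 21, 2120:
July 2119: 31 − 12 = 19 days remain.
Then August (31), September (30), October (31), November (30), December (31): 31 + 30 + 31 + 30 + 31 = 153 days.
January 1–21, 2120: 21 days.
Total: 19 + 153 + 21 = 193 days.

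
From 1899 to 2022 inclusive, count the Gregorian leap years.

30

Years divisible by 4: 1900, 1904, …, 2020 — 31 in all.
Of these, 1900 is divisible by 100 but not 400, so not leap.
2000 is divisible by 400, so still leap.
Leap years: 31 − 1 = 30.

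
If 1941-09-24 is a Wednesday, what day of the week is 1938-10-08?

Saturday

Count forward from the earlier date (October 8, 1938) to the later (September 24, 1941):
Day-of-year of October 8, 1938: 281.
Day-of-year of September 24, 1941: 267.
1938 has 365 days, so 365 − 281 = 84 days remain in 1938.
Full years: 1939: 365; 1940: 366. Sum = 731.
Total: 84 + 731 + 267 = 1082 days.
1082 mod 7 = 4, so 4 days before Wednesday is Saturday.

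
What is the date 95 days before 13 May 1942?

7 February 1942

Count 95 days before May 13, 1942:
February 1942: 28 − 7 = 21 days remain (1942 is not a leap year, so February has 28 days).
Then March (31), April (30): 31 + 30 = 61 days.
May 1–13, 1942: 13 days.
Total: 21 + 61 + 13 = 95 days.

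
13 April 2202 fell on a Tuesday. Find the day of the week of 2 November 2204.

Friday

Day-of-year of April 13, 2202: 103.
Day-of-year of November 2, 2204: 307.
2202 has 365 days, so 365 − 103 = 262 days remain in 2202.
Full years: 2203: 365. Sum = 365.
Total: 262 + 365 + 307 = 934 days.
934 mod 7 = 3, so 3 days after Tuesday is Friday.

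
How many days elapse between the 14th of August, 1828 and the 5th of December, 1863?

From August 14, 1828 to August 14, 1863: 35 years, of which 8 contain a Feb 29 — 27×365 + 8×366 = 12783 days.
August 1863: 31 − 14 = 17 days remain.
Then September (30), October (31), November (30): 30 + 31 + 30 = 91 days.
December 1–5, 1863: 5 days.
Residual: 113 days.
Total: 12896 days.

12896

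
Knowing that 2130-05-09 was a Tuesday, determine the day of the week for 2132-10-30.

Day-of-year of May 9, 2130: 129.
Day-of-year of October 30, 2132: 304.
2130 has 365 days, so 365 − 129 = 236 days remain in 2130.
Full years: 2131: 365. Sum = 365.
Total: 236 + 365 + 304 = 905 days.
905 mod 7 = 2, so 2 days after Tuesday is Thursday.

Thursday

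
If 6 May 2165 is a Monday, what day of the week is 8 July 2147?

Saturday

Count forward from the earlier date (July 8, 2147) to the later (May 6, 2165):
From July 8, 2147 to July 8, 2164: 17 years, of which 5 contain a Feb 29 — 12×365 + 5×366 = 6210 days.
July 2164: 31 − 8 = 23 days remain.
Then 9 full months totalling 273 days.
May 1–6, 2165: 6 days.
Residual: 302 days.
Total: 6512 days.
6512 mod 7 = 2, so 2 days before Monday is Saturday.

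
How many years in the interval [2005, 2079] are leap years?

Years divisible by 4: 2008, 2012, …, 2076 — 18 in all.
No century exceptions apply. Count: 18.

18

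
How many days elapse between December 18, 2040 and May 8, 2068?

10003

Day-of-year of December 18, 2040: 353.
Day-of-year of May 8, 2068: 129.
2040 has 366 days, so 366 − 353 = 13 days remain in 2040.
Full years 2041–2067: 21 common + 6 leap = 21×365 + 6×366 = 9861 days.
Total: 13 + 9861 + 129 = 10003 days.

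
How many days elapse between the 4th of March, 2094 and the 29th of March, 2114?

From March 4, 2094 to March 4, 2114: 20 years, of which 4 contain a Feb 29 — 16×365 + 4×366 = 7304 days.
(2100 is not a leap year (divisible by 100 but not 400).)
Within March 2114: 29 − 4 = 25 days.
Total: 7329 days.

7329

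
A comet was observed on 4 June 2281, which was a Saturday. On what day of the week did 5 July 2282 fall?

June 4, 2281 → June 4, 2282: 365 days.
June 2282: 30 − 4 = 26 days remain.
July 1–5, 2282: 5 days.
Residual: 31 days.
Total: 396 days.
396 mod 7 = 4, so 4 days after Saturday is Wednesday.

Wednesday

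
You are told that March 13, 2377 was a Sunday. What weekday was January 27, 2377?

Thursday

Count forward from the earlier date (January 27, 2377) to the later (March 13, 2377):
January 2377: 31 − 27 = 4 days remain.
Then February 2377 (28): 28 days.
March 1–13, 2377: 13 days.
Total: 4 + 28 + 13 = 45 days.
45 mod 7 = 3, so 3 days before Sunday is Thursday.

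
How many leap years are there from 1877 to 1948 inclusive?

17

Years divisible by 4: 1880, 1884, …, 1948 — 18 in all.
Of these, 1900 is divisible by 100 but not 400, so not leap.
Leap years: 18 − 1 = 17.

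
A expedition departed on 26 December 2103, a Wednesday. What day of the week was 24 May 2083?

Count forward from the earlier date (May 24, 2083) to the later (December 26, 2103):
From May 24, 2083 to May 24, 2103: 20 years, of which 4 contain a Feb 29 — 16×365 + 4×366 = 7304 days.
(2100 is not a leap year (divisible by 100 but not 400).)
May 2103: 31 − 24 = 7 days remain.
Then June (30), July (31), August (31), September (30), October (31), November (30): 30 + 31 + 31 + 30 + 31 + 30 = 183 days.
December 1–26, 2103: 26 days.
Residual: 216 days.
Total: 7520 days.
7520 mod 7 = 2, so 2 days before Wednesday is Monday.

Monday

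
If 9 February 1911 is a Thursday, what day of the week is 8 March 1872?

Count forward from the earlier date (March 8, 1872) to the later (February 9, 1911):
From March 8, 1872 to March 8, 1910: 38 years, of which 8 contain a Feb 29 — 30×365 + 8×366 = 13878 days.
(1900 is not a leap year (divisible by 100 but not 400).)
March 1910: 31 − 8 = 23 days remain.
Then 10 full months totalling 306 days.
February 1–9, 1911: 9 days (1911 is not a leap year).
Residual: 338 days.
Total: 14216 days.
14216 mod 7 = 6, so 6 days before Thursday is Friday.

Friday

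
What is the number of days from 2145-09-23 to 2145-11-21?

59

September 2145: 30 − 23 = 7 days remain.
Then October (31): 31 days.
November 1–21, 2145: 21 days.
Total: 7 + 31 + 21 = 59 days.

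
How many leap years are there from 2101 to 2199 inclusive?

Years divisible by 4: 2104, 2108, …, 2196 — 24 in all.
No century exceptions apply. Count: 24.

24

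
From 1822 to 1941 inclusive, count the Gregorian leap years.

29

Years divisible by 4: 1824, 1828, …, 1940 — 30 in all.
Of these, 1900 is divisible by 100 but not 400, so not leap.
Leap years: 30 − 1 = 29.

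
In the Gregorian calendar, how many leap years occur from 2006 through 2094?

Years divisible by 4: 2008, 2012, …, 2092 — 22 in all.
No century exceptions apply. Count: 22.

22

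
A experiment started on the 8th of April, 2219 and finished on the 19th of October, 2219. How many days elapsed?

April 2219: 30 − 8 = 22 days remain.
Then May (31), June (30), July (31), August (31), September (30): 31 + 30 + 31 + 31 + 30 = 153 days.
October 1–19, 2219: 19 days.
Total: 22 + 153 + 19 = 194 days.

194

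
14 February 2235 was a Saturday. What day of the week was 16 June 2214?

Thursday

Count forward from the earlier date (June 16, 2214) to the later (February 14, 2235):
From June 16, 2214 to June 16, 2234: 20 years, of which 5 contain a Feb 29 — 15×365 + 5×366 = 7305 days.
June 2234: 30 − 16 = 14 days remain.
Then July (31), August (31), September (30), October (31), November (30), December (31), January (31): 31 + 31 + 30 + 31 + 30 + 31 + 31 = 215 days.
February 1–14, 2235: 14 days (2235 is not a leap year).
Residual: 243 days.
Total: 7548 days.
7548 mod 7 = 2, so 2 days before Saturday is Thursday.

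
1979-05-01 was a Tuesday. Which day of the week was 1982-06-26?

Day-of-year of May 1, 1979: 121.
Day-of-year of June 26, 1982: 177.
1979 has 365 days, so 365 − 121 = 244 days remain in 1979.
Full years: 1980: 366; 1981: 365. Sum = 731.
Total: 244 + 731 + 177 = 1152 days.
1152 mod 7 = 4, so 4 days after Tuesday is Saturday.

Saturday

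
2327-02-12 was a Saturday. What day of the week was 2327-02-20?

Sunday

Within February 2327: 20 − 12 = 8 days.
8 mod 7 = 1, so 1 day after Saturday is Sunday.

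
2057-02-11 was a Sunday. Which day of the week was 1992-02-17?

Count forward from the earlier date (February 17, 1992) to the later (February 11, 2057):
From February 17, 1992 to February 17, 2056: 64 years, of which 16 contain a Feb 29 — 48×365 + 16×366 = 23376 days.
(2000 is a leap year (divisible by 400).)
February 2056: 29 − 17 = 12 days remain (2056 is a leap year, so February has 29 days).
Then 11 full months totalling 337 days.
February 1–11, 2057: 11 days (2057 is not a leap year).
Residual: 360 days.
Total: 23736 days.
23736 mod 7 = 6, so 6 days before Sunday is Monday.

Monday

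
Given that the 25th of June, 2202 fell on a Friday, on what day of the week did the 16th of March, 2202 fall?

Count forward from the earlier date (March 16, 2202) to the later (June 25, 2202):
March 2202: 31 − 16 = 15 days remain.
Then April (30), May (31): 30 + 31 = 61 days.
June 1–25, 2202: 25 days.
Total: 15 + 61 + 25 = 101 days.
101 mod 7 = 3, so 3 days before Friday is Tuesday.

Tuesday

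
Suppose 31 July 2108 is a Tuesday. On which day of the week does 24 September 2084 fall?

Count forward from the earlier date (September 24, 2084) to the later (July 31, 2108):
Day-of-year of September 24, 2084: 268.
Day-of-year of July 31, 2108: 213.
2084 has 366 days, so 366 − 268 = 98 days remain in 2084.
Full years 2085–2107: 19 common + 4 leap = 19×365 + 4×366 = 8399 days.
Total: 98 + 8399 + 213 = 8710 days.
8710 mod 7 = 2, so 2 days before Tuesday is Sunday.

Sunday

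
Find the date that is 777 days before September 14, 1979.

July 29, 1977

Count 777 days before September 14, 1979:
July 1977: 31 − 29 = 2 days remain.
Then 25 full months totalling 761 days.
September 1–14, 1979: 14 days.
Total: 2 + 761 + 14 = 777 days.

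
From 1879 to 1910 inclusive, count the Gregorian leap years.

7

Years divisible by 4 in [1879, 1910]: 1880, 1884, 1888, 1892, 1896, 1900, 1904, 1908.
Of these, 1900 is divisible by 100 but not 400, so not leap.
Leap years: 8 − 1 = 7.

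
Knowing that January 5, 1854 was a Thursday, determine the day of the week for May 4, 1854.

Thursday

January 1854: 31 − 5 = 26 days remain.
Then February 1854 (28), March (31), April (30): 28 + 31 + 30 = 89 days.
May 1–4, 1854: 4 days.
Total: 26 + 89 + 4 = 119 days.
119 is a multiple of 7, so May 4, 1854 falls on the same weekday: Thursday.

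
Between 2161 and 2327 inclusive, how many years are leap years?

39

Years divisible by 4: 2164, 2168, …, 2324 — 41 in all.
Of these, 2200, 2300 are divisible by 100 but not 400, so not leap.
Leap years: 41 − 2 = 39.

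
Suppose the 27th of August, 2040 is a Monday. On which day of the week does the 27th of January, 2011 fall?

Thursday

Count forward from the earlier date (January 27, 2011) to the later (August 27, 2040):
Day-of-year of January 27, 2011: 27.
Day-of-year of August 27, 2040: 240.
2011 has 365 days, so 365 − 27 = 338 days remain in 2011.
Full years 2012–2039: 21 common + 7 leap = 21×365 + 7×366 = 10227 days.
Total: 338 + 10227 + 240 = 10805 days.
10805 mod 7 = 4, so 4 days before Monday is Thursday.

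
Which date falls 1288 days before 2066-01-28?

2062-07-20

Count 1288 days before January 28, 2066:
July 20, 2062 → July 20, 2063: 365 days.
July 20, 2063 → July 20, 2064: 366 days (2064 is a leap year).
July 20, 2064 → July 20, 2065: 365 days.
July 2065: 31 − 20 = 11 days remain.
Then August (31), September (30), October (31), November (30), December (31): 31 + 30 + 31 + 30 + 31 = 153 days.
January 1–28, 2066: 28 days.
Residual: 192 days.
Total: 1288 days.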